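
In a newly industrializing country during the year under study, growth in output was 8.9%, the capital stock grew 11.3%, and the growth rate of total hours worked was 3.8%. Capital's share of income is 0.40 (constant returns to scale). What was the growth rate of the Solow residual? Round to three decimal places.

Labor's share = 1 − 0.4 = 0.6.
The capital stock: 0.4 × 11.3 = 4.52 pp.
Total hours worked: 0.6 × 3.8 = 2.28 pp.
TFP growth = 8.9 − 6.8 = 2.1%.

The Solow residual grew 2.100%.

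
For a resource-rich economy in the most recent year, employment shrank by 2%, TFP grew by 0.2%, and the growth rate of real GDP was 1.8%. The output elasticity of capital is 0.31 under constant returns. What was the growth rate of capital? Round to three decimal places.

Labor's share = 1 − 0.31 = 0.69.
gY = gA + 0.69×(-2) + 0.31×g.
0.31×g = 1.8 − 0.2 + 1.38 = 2.98.
g = 2.98 / 0.31 = 9.6129%.

9.613%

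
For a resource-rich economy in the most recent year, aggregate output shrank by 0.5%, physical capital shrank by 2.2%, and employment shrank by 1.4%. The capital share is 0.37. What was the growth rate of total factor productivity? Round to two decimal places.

1.20%

Labor's share = 1 − 0.37 = 0.63.
Physical capital: 0.37 × (-2.2) = -0.814 pp.
Employment: 0.63 × (-1.4) = -0.882 pp.
TFP growth = -0.5 + 1.696 = 1.196%.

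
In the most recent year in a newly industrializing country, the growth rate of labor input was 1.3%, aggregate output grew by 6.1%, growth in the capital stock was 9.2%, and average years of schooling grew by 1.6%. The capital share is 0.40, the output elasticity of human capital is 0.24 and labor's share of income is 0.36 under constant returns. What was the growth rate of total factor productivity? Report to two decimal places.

1.57%

Labor's share = 1 − 0.4 − 0.24 = 0.36.
The capital stock: 0.4 × 9.2 = 3.68 pp.
Average years of schooling: 0.24 × 1.6 = 0.384 pp.
Labor input: 0.36 × 1.3 = 0.468 pp.
TFP growth = 6.1 − 4.532 = 1.568%.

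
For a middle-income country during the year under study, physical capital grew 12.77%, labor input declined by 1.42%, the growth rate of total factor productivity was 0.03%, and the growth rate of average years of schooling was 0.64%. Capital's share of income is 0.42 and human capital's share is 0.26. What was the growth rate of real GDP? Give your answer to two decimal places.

Real GDP grew 5.11%.

Labor's share = 1 − 0.42 − 0.26 = 0.32.
Physical capital: 0.42 × 12.77 = 5.3634 pp.
Average years of schooling: 0.26 × 0.64 = 0.1664 pp.
Labor input: 0.32 × (-1.42) = -0.4544 pp.
Output growth = 0.03 + 5.0754 = 5.1054%.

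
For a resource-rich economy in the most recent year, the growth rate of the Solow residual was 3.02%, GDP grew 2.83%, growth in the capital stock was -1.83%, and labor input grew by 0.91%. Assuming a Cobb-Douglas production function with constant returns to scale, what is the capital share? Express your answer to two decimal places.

gY = gA + α·gK + (1−α)·gL, so gY − gA − gL = α(gK − gL).
2.83 − 3.02 − 0.91 = α × (-1.83 − 0.91).
-1.1 = -2.74 α, so α = 0.4015.

α = 0.40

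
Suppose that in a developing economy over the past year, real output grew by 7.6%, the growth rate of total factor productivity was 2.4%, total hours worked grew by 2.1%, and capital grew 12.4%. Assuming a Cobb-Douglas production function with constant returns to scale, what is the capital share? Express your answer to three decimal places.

gY = gA + α·gK + (1−α)·gL, so gY − gA − gL = α(gK − gL).
7.6 − 2.4 − 2.1 = α × (12.4 − 2.1).
3.1 = 10.3 α, so α = 0.30097.

α = 0.301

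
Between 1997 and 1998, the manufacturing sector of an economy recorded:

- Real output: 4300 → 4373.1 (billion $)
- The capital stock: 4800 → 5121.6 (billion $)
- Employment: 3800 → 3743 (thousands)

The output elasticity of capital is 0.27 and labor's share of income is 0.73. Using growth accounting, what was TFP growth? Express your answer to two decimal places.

TFP grew 0.99%.

Real output growth = (4373.1 − 4300) / 4300 = 1.7%.
The capital stock growth = (5121.6 − 4800) / 4800 = 6.7%.
Employment growth = (3743 − 3800) / 3800 = -1.5%.
Labor's share = 1 − 0.27 = 0.73.
The capital stock: 0.27 × 6.7 = 1.809 pp.
Employment: 0.73 × (-1.5) = -1.095 pp.
TFP growth = 1.7 − 0.714 = 0.986%.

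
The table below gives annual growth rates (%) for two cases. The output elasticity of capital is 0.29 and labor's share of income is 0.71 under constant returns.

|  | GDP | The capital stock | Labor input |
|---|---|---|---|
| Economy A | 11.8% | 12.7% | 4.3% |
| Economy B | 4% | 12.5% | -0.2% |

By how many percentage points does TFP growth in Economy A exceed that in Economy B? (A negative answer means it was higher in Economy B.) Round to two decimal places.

4.55 percentage points

Labor's share = 1 − 0.29 = 0.71.
Economy A: TFP = 11.8 − 3.683 − 3.053 = 5.064%.
Economy B: TFP = 4 − 3.625 + 0.142 = 0.517%.
Difference = 5.064 − (0.517) = 4.547 pp.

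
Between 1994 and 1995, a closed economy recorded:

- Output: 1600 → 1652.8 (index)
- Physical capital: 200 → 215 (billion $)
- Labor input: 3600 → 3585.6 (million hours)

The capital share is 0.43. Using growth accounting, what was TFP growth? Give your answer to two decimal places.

0.30%

Output growth = (1652.8 − 1600) / 1600 = 3.3%.
Physical capital growth = (215 − 200) / 200 = 7.5%.
Labor input growth = (3585.6 − 3600) / 3600 = -0.4%.
Labor's share = 1 − 0.43 = 0.57.
Physical capital: 0.43 × 7.5 = 3.225 pp.
Labor input: 0.57 × (-0.4) = -0.228 pp.
TFP growth = 3.3 − 2.997 = 0.303%.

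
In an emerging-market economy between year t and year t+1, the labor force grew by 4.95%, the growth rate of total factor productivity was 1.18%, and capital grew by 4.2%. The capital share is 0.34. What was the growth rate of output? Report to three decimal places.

Output grew 5.875%.

Labor's share = 1 − 0.34 = 0.66.
Capital: 0.34 × 4.2 = 1.428 pp.
The labor force: 0.66 × 4.95 = 3.267 pp.
Output growth = 1.18 + 4.695 = 5.875%.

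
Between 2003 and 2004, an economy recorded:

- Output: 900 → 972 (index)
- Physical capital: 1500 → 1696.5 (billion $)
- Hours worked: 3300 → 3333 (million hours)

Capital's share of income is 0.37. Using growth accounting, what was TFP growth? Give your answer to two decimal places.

2.52%

Output growth = (972 − 900) / 900 = 8%.
Physical capital growth = (1696.5 − 1500) / 1500 = 13.1%.
Hours worked growth = (3333 − 3300) / 3300 = 1%.
Labor's share = 1 − 0.37 = 0.63.
Physical capital: 0.37 × 13.1 = 4.847 pp.
Hours worked: 0.63 × 1 = 0.63 pp.
TFP growth = 8 − 5.477 = 2.523%.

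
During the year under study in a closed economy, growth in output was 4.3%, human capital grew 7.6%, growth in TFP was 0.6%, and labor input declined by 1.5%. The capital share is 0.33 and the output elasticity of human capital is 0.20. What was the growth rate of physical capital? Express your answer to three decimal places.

8.742%

Labor's share = 1 − 0.33 − 0.2 = 0.47.
gY = gA + 0.2×7.6 + 0.47×(-1.5) + 0.33×g.
0.33×g = 4.3 − 0.6 − 0.815 = 2.885.
g = 2.885 / 0.33 = 8.74242%.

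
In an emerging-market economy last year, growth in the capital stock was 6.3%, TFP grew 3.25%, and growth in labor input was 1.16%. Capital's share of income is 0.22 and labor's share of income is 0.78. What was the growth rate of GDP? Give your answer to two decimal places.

GDP grew 5.54%.

Labor's share = 1 − 0.22 = 0.78.
The capital stock: 0.22 × 6.3 = 1.386 pp.
Labor input: 0.78 × 1.16 = 0.9048 pp.
Output growth = 3.25 + 2.2908 = 5.5408%.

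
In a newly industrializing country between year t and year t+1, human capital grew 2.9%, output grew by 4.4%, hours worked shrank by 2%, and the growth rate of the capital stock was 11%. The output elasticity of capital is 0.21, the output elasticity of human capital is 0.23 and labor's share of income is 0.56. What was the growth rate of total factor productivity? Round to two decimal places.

2.54%

Labor's share = 1 − 0.21 − 0.23 = 0.56.
The capital stock: 0.21 × 11 = 2.31 pp.
Human capital: 0.23 × 2.9 = 0.667 pp.
Hours worked: 0.56 × (-2) = -1.12 pp.
TFP growth = 4.4 − 1.857 = 2.543%.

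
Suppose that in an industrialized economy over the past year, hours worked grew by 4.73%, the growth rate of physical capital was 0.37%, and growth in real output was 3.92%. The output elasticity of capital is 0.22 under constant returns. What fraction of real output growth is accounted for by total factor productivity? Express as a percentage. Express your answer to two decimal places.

Labor's share = 1 − 0.22 = 0.78.
Physical capital: 0.22 × 0.37 = 0.0814 pp.
Hours worked: 0.78 × 4.73 = 3.6894 pp.
TFP growth = 3.92 − 3.7708 = 0.1492%.
TFP share of growth = 0.1492 / 3.92 × 100 = 3.8061%.

Total factor productivity accounted for 3.81% of growth.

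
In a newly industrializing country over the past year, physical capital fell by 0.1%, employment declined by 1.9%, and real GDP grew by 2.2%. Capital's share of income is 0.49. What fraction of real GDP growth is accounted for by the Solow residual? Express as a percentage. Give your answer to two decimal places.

The Solow residual accounted for 146.27% of growth.

Labor's share = 1 − 0.49 = 0.51.
Physical capital: 0.49 × (-0.1) = -0.049 pp.
Employment: 0.51 × (-1.9) = -0.969 pp.
TFP growth = 2.2 + 1.018 = 3.218%.
TFP share of growth = 3.218 / 2.2 × 100 = 146.2727%.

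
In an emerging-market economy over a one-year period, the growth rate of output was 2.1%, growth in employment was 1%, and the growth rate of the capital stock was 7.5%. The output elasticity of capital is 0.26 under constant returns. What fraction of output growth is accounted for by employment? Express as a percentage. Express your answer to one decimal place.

35.2%

Labor's share = 1 − 0.26 = 0.74.
Employment contributed 0.74 × 1 = 0.74 pp.
Share of growth = 0.74 / 2.1 × 100 = 35.238%.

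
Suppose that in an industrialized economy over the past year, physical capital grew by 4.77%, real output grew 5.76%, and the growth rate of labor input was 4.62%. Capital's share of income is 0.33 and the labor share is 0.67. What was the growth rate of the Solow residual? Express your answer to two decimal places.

1.09%

Labor's share = 1 − 0.33 = 0.67.
Physical capital: 0.33 × 4.77 = 1.5741 pp.
Labor input: 0.67 × 4.62 = 3.0954 pp.
TFP growth = 5.76 − 4.6695 = 1.0905%.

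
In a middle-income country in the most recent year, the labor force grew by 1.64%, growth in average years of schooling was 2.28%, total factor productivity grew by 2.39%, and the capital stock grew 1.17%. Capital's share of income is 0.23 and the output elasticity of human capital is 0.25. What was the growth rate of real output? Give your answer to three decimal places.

Labor's share = 1 − 0.23 − 0.25 = 0.52.
The capital stock: 0.23 × 1.17 = 0.2691 pp.
Average years of schooling: 0.25 × 2.28 = 0.57 pp.
The labor force: 0.52 × 1.64 = 0.8528 pp.
Output growth = 2.39 + 1.6919 = 4.0819%.

Real output grew 4.082%.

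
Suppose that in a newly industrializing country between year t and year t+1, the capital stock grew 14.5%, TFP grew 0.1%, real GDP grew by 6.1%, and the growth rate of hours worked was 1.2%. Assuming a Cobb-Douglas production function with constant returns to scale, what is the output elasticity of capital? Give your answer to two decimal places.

The output elasticity of capital is 0.36.

gY = gA + α·gK + (1−α)·gL, so gY − gA − gL = α(gK − gL).
6.1 − 0.1 − 1.2 = α × (14.5 − 1.2).
4.8 = 13.3 α, so α = 0.3609.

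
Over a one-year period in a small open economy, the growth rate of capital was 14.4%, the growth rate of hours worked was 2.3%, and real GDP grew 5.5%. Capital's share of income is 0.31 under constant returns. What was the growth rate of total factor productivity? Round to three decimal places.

Labor's share = 1 − 0.31 = 0.69.
Capital: 0.31 × 14.4 = 4.464 pp.
Hours worked: 0.69 × 2.3 = 1.587 pp.
TFP growth = 5.5 − 6.051 = -0.551%.

-0.551%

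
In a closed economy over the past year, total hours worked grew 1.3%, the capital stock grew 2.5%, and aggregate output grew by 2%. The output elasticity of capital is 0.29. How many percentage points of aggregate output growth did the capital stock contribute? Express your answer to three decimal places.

Contribution = share × growth = 0.29 × 2.5 = 0.725 pp.

0.725 pp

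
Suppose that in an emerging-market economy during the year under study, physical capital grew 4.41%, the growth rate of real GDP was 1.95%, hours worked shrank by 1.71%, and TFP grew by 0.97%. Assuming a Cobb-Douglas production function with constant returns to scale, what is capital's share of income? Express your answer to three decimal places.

Capital's share of income is 0.440.

gY = gA + α·gK + (1−α)·gL, so gY − gA − gL = α(gK − gL).
1.95 − 0.97 + 1.71 = α × (4.41 − (-1.71)).
2.69 = 6.12 α, so α = 0.43954.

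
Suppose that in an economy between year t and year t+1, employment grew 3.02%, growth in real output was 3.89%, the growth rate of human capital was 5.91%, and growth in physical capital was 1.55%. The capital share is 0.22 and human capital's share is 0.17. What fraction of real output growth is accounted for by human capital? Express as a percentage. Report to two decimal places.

Human capital accounted for 25.83% of growth.

Human capital contributed 0.17 × 5.91 = 1.0047 pp.
Share of growth = 1.0047 / 3.89 × 100 = 25.8278%.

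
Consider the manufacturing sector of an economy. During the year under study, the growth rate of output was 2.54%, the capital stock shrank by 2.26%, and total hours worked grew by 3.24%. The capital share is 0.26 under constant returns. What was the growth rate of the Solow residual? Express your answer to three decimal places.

0.730%

Labor's share = 1 − 0.26 = 0.74.
The capital stock: 0.26 × (-2.26) = -0.5876 pp.
Total hours worked: 0.74 × 3.24 = 2.3976 pp.
TFP growth = 2.54 − 1.81 = 0.73%.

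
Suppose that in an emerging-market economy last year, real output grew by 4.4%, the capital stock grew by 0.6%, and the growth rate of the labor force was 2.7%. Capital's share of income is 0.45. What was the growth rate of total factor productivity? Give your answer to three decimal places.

2.645%

Labor's share = 1 − 0.45 = 0.55.
The capital stock: 0.45 × 0.6 = 0.27 pp.
The labor force: 0.55 × 2.7 = 1.485 pp.
TFP growth = 4.4 − 1.755 = 2.645%.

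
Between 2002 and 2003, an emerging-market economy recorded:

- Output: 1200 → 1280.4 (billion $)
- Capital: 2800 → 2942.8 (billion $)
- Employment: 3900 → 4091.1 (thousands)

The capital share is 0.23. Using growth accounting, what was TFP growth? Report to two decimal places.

Output growth = (1280.4 − 1200) / 1200 = 6.7%.
Capital growth = (2942.8 − 2800) / 2800 = 5.1%.
Employment growth = (4091.1 − 3900) / 3900 = 4.9%.
Labor's share = 1 − 0.23 = 0.77.
Capital: 0.23 × 5.1 = 1.173 pp.
Employment: 0.77 × 4.9 = 3.773 pp.
TFP growth = 6.7 − 4.946 = 1.754%.

1.75%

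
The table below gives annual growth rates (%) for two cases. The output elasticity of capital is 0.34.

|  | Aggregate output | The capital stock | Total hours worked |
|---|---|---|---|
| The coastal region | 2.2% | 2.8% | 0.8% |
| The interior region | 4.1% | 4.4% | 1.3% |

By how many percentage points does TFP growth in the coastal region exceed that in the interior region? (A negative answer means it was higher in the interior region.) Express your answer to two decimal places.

Labor's share = 1 − 0.34 = 0.66.
The coastal region: TFP = 2.2 − 0.952 − 0.528 = 0.72%.
The interior region: TFP = 4.1 − 1.496 − 0.858 = 1.746%.
Difference = 0.72 − (1.746) = -1.026 pp.

-1.03 percentage points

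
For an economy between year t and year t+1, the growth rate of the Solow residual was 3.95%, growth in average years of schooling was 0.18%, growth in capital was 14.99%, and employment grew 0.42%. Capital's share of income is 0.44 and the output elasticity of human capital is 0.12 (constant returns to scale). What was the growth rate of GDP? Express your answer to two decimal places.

Labor's share = 1 − 0.44 − 0.12 = 0.44.
Capital: 0.44 × 14.99 = 6.5956 pp.
Average years of schooling: 0.12 × 0.18 = 0.0216 pp.
Employment: 0.44 × 0.42 = 0.1848 pp.
Output growth = 3.95 + 6.802 = 10.752%.

GDP grew 10.75%.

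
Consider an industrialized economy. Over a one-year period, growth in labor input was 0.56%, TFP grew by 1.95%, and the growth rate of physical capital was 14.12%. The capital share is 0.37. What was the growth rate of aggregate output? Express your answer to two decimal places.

Labor's share = 1 − 0.37 = 0.63.
Physical capital: 0.37 × 14.12 = 5.2244 pp.
Labor input: 0.63 × 0.56 = 0.3528 pp.
Output growth = 1.95 + 5.5772 = 7.5272%.

7.53%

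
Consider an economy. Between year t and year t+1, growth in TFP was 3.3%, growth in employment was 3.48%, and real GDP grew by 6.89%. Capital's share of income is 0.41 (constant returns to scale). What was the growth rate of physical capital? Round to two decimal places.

Physical capital growth was 3.75%.

Labor's share = 1 − 0.41 = 0.59.
gY = gA + 0.59×3.48 + 0.41×g.
0.41×g = 6.89 − 3.3 − 2.0532 = 1.5368.
g = 1.5368 / 0.41 = 3.7483%.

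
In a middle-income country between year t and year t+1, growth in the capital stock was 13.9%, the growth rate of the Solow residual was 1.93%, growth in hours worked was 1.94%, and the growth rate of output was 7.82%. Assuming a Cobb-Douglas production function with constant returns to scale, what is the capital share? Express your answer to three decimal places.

α = 0.330

gY = gA + α·gK + (1−α)·gL, so gY − gA − gL = α(gK − gL).
7.82 − 1.93 − 1.94 = α × (13.9 − 1.94).
3.95 = 11.96 α, so α = 0.33027.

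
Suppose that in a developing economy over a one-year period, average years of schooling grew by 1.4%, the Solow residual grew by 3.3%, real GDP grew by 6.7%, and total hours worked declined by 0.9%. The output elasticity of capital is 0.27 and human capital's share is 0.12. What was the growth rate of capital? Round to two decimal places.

14.00%

Labor's share = 1 − 0.27 − 0.12 = 0.61.
gY = gA + 0.12×1.4 + 0.61×(-0.9) + 0.27×g.
0.27×g = 6.7 − 3.3 + 0.381 = 3.781.
g = 3.781 / 0.27 = 14.0037%.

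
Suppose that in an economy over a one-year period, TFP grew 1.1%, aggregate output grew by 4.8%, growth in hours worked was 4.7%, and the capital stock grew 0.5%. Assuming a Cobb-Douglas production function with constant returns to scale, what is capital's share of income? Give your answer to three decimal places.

gY = gA + α·gK + (1−α)·gL, so gY − gA − gL = α(gK − gL).
4.8 − 1.1 − 4.7 = α × (0.5 − 4.7).
-1 = -4.2 α, so α = 0.2381.

Capital's share of income is 0.238.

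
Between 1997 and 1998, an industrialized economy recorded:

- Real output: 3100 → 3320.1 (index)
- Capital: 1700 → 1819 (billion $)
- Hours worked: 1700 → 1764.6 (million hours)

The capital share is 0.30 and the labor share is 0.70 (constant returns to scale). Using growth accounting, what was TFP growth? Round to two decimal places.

Real output growth = (3320.1 − 3100) / 3100 = 7.1%.
Capital growth = (1819 − 1700) / 1700 = 7%.
Hours worked growth = (1764.6 − 1700) / 1700 = 3.8%.
Labor's share = 1 − 0.3 = 0.7.
Capital: 0.3 × 7 = 2.1 pp.
Hours worked: 0.7 × 3.8 = 2.66 pp.
TFP growth = 7.1 − 4.76 = 2.34%.

TFP growth was 2.34%.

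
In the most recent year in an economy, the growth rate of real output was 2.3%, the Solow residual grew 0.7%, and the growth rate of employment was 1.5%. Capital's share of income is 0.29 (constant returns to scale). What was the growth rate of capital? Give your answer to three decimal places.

Labor's share = 1 − 0.29 = 0.71.
gY = gA + 0.71×1.5 + 0.29×g.
0.29×g = 2.3 − 0.7 − 1.065 = 0.535.
g = 0.535 / 0.29 = 1.84483%.

Capital growth was 1.845%.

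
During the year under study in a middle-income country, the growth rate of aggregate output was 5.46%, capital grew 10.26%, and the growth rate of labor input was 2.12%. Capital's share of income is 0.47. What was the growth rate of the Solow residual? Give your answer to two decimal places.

-0.49%

Labor's share = 1 − 0.47 = 0.53.
Capital: 0.47 × 10.26 = 4.8222 pp.
Labor input: 0.53 × 2.12 = 1.1236 pp.
TFP growth = 5.46 − 5.9458 = -0.4858%.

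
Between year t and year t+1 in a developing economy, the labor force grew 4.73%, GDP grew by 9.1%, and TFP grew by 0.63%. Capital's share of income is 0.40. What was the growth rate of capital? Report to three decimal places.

Labor's share = 1 − 0.4 = 0.6.
gY = gA + 0.6×4.73 + 0.4×g.
0.4×g = 9.1 − 0.63 − 2.838 = 5.632.
g = 5.632 / 0.4 = 14.08%.

Capital grew 14.080%.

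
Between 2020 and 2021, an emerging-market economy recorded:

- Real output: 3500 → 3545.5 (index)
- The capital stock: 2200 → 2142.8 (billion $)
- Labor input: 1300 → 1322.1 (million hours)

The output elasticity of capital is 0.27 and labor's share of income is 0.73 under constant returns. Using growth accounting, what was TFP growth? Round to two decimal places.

Real output growth = (3545.5 − 3500) / 3500 = 1.3%.
The capital stock growth = (2142.8 − 2200) / 2200 = -2.6%.
Labor input growth = (1322.1 − 1300) / 1300 = 1.7%.
Labor's share = 1 − 0.27 = 0.73.
The capital stock: 0.27 × (-2.6) = -0.702 pp.
Labor input: 0.73 × 1.7 = 1.241 pp.
TFP growth = 1.3 − 0.539 = 0.761%.

TFP grew 0.76%.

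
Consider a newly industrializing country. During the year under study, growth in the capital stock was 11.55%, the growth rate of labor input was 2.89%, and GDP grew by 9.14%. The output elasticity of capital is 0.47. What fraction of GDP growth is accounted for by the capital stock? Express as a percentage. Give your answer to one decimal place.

The capital stock accounted for 59.4% of growth.

The capital stock contributed 0.47 × 11.55 = 5.4285 pp.
Share of growth = 5.4285 / 9.14 × 100 = 59.393%.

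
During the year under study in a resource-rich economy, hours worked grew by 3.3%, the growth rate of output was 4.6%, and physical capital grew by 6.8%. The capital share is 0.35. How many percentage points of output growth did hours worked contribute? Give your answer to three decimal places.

2.145 pp

Labor's share = 1 − 0.35 = 0.65.
Contribution = share × growth = 0.65 × 3.3 = 2.145 pp.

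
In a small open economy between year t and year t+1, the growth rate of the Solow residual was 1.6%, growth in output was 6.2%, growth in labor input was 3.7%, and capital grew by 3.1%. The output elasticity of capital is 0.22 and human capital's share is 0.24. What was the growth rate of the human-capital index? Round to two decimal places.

8.00%

Labor's share = 1 − 0.22 − 0.24 = 0.54.
gY = gA + 0.22×3.1 + 0.54×3.7 + 0.24×g.
0.24×g = 6.2 − 1.6 − 2.68 = 1.92.
g = 1.92 / 0.24 = 8%.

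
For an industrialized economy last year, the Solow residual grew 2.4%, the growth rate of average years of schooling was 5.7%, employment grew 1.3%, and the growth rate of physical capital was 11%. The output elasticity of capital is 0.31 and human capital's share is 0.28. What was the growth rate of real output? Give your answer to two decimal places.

Real output grew 7.94%.

Labor's share = 1 − 0.31 − 0.28 = 0.41.
Physical capital: 0.31 × 11 = 3.41 pp.
Average years of schooling: 0.28 × 5.7 = 1.596 pp.
Employment: 0.41 × 1.3 = 0.533 pp.
Output growth = 2.4 + 5.539 = 7.939%.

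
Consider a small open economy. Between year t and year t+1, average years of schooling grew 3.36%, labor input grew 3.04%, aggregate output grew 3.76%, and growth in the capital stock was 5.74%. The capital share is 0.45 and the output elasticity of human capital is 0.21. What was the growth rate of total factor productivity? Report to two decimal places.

-0.56%

Labor's share = 1 − 0.45 − 0.21 = 0.34.
The capital stock: 0.45 × 5.74 = 2.583 pp.
Average years of schooling: 0.21 × 3.36 = 0.7056 pp.
Labor input: 0.34 × 3.04 = 1.0336 pp.
TFP growth = 3.76 − 4.3222 = -0.5622%.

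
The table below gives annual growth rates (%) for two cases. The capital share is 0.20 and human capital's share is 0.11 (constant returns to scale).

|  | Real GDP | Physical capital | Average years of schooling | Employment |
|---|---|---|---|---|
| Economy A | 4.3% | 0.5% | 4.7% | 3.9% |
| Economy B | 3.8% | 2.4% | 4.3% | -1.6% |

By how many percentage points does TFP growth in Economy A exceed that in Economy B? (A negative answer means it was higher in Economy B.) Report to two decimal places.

Labor's share = 1 − 0.2 − 0.11 = 0.69.
Economy A: TFP = 4.3 − 0.1 − 0.517 − 2.691 = 0.992%.
Economy B: TFP = 3.8 − 0.48 − 0.473 + 1.104 = 3.951%.
Difference = 0.992 − (3.951) = -2.959 pp.

-2.96 percentage points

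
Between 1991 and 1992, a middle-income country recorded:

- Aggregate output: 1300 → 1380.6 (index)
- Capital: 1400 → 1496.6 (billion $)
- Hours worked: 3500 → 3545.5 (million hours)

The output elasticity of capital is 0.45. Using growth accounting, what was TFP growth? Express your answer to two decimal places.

2.38%

Aggregate output growth = (1380.6 − 1300) / 1300 = 6.2%.
Capital growth = (1496.6 − 1400) / 1400 = 6.9%.
Hours worked growth = (3545.5 − 3500) / 3500 = 1.3%.
Labor's share = 1 − 0.45 = 0.55.
Capital: 0.45 × 6.9 = 3.105 pp.
Hours worked: 0.55 × 1.3 = 0.715 pp.
TFP growth = 6.2 − 3.82 = 2.38%.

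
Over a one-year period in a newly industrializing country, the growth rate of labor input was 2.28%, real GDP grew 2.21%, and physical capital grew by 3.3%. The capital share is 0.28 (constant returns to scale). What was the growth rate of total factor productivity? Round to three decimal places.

-0.356%

Labor's share = 1 − 0.28 = 0.72.
Physical capital: 0.28 × 3.3 = 0.924 pp.
Labor input: 0.72 × 2.28 = 1.6416 pp.
TFP growth = 2.21 − 2.5656 = -0.3556%.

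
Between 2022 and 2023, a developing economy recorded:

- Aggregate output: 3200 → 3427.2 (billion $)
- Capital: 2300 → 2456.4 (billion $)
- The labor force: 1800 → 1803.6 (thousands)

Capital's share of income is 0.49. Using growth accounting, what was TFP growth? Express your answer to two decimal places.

Aggregate output growth = (3427.2 − 3200) / 3200 = 7.1%.
Capital growth = (2456.4 − 2300) / 2300 = 6.8%.
The labor force growth = (1803.6 − 1800) / 1800 = 0.2%.
Labor's share = 1 − 0.49 = 0.51.
Capital: 0.49 × 6.8 = 3.332 pp.
The labor force: 0.51 × 0.2 = 0.102 pp.
TFP growth = 7.1 − 3.434 = 3.666%.

3.67%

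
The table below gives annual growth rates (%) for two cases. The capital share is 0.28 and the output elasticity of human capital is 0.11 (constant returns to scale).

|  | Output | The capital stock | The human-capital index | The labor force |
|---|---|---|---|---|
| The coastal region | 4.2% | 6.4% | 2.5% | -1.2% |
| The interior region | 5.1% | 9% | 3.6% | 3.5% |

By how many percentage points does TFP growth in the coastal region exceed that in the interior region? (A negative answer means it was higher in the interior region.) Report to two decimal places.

2.82 percentage points

Labor's share = 1 − 0.28 − 0.11 = 0.61.
The coastal region: TFP = 4.2 − 1.792 − 0.275 + 0.732 = 2.865%.
The interior region: TFP = 5.1 − 2.52 − 0.396 − 2.135 = 0.049%.
Difference = 2.865 − (0.049) = 2.816 pp.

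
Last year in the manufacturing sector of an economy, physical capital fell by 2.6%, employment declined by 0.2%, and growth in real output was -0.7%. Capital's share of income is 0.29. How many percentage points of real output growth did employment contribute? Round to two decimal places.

Labor's share = 1 − 0.29 = 0.71.
Contribution = share × growth = 0.71 × (-0.2) = -0.142 pp.

-0.14 percentage points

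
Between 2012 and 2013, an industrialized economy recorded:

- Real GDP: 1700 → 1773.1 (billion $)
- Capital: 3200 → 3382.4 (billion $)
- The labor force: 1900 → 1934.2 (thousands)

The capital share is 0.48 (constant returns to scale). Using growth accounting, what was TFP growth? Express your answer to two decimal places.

TFP grew 0.63%.

Real GDP growth = (1773.1 − 1700) / 1700 = 4.3%.
Capital growth = (3382.4 − 3200) / 3200 = 5.7%.
The labor force growth = (1934.2 − 1900) / 1900 = 1.8%.
Labor's share = 1 − 0.48 = 0.52.
Capital: 0.48 × 5.7 = 2.736 pp.
The labor force: 0.52 × 1.8 = 0.936 pp.
TFP growth = 4.3 − 3.672 = 0.628%.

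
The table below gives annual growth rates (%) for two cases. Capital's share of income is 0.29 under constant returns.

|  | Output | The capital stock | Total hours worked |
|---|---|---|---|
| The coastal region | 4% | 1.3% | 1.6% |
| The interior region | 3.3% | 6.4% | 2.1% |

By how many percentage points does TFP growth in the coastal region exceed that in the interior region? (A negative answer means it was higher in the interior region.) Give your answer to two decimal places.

Labor's share = 1 − 0.29 = 0.71.
The coastal region: TFP = 4 − 0.377 − 1.136 = 2.487%.
The interior region: TFP = 3.3 − 1.856 − 1.491 = -0.047%.
Difference = 2.487 − (-0.047) = 2.534 pp.

2.53 percentage points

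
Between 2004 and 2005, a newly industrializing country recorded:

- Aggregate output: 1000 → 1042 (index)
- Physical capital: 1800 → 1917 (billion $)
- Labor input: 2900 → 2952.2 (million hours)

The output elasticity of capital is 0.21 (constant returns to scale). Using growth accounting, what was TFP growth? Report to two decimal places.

Aggregate output growth = (1042 − 1000) / 1000 = 4.2%.
Physical capital growth = (1917 − 1800) / 1800 = 6.5%.
Labor input growth = (2952.2 − 2900) / 2900 = 1.8%.
Labor's share = 1 − 0.21 = 0.79.
Physical capital: 0.21 × 6.5 = 1.365 pp.
Labor input: 0.79 × 1.8 = 1.422 pp.
TFP growth = 4.2 − 2.787 = 1.413%.

TFP grew 1.41%.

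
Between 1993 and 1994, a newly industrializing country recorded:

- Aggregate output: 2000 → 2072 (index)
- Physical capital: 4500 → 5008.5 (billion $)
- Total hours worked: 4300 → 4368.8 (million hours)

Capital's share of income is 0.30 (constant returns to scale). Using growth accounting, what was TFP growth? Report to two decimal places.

Aggregate output growth = (2072 − 2000) / 2000 = 3.6%.
Physical capital growth = (5008.5 − 4500) / 4500 = 11.3%.
Total hours worked growth = (4368.8 − 4300) / 4300 = 1.6%.
Labor's share = 1 − 0.3 = 0.7.
Physical capital: 0.3 × 11.3 = 3.39 pp.
Total hours worked: 0.7 × 1.6 = 1.12 pp.
TFP growth = 3.6 − 4.51 = -0.91%.

-0.91%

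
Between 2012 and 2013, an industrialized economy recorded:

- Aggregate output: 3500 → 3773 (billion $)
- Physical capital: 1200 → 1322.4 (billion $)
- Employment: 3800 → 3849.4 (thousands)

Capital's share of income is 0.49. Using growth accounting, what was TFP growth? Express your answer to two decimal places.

2.14%

Aggregate output growth = (3773 − 3500) / 3500 = 7.8%.
Physical capital growth = (1322.4 − 1200) / 1200 = 10.2%.
Employment growth = (3849.4 − 3800) / 3800 = 1.3%.
Labor's share = 1 − 0.49 = 0.51.
Physical capital: 0.49 × 10.2 = 4.998 pp.
Employment: 0.51 × 1.3 = 0.663 pp.
TFP growth = 7.8 − 5.661 = 2.139%.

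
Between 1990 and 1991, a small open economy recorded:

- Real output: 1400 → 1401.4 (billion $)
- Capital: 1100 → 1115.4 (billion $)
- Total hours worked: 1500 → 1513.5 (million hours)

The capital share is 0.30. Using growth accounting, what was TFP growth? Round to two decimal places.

Real output growth = (1401.4 − 1400) / 1400 = 0.1%.
Capital growth = (1115.4 − 1100) / 1100 = 1.4%.
Total hours worked growth = (1513.5 − 1500) / 1500 = 0.9%.
Labor's share = 1 − 0.3 = 0.7.
Capital: 0.3 × 1.4 = 0.42 pp.
Total hours worked: 0.7 × 0.9 = 0.63 pp.
TFP growth = 0.1 − 1.05 = -0.95%.

-0.95%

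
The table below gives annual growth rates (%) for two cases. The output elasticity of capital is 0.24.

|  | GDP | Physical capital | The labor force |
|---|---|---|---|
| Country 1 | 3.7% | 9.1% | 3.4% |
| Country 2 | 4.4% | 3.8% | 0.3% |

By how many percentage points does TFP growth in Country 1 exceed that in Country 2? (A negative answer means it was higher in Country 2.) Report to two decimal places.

-4.33 percentage points

Labor's share = 1 − 0.24 = 0.76.
Country 1: TFP = 3.7 − 2.184 − 2.584 = -1.068%.
Country 2: TFP = 4.4 − 0.912 − 0.228 = 3.26%.
Difference = -1.068 − (3.26) = -4.328 pp.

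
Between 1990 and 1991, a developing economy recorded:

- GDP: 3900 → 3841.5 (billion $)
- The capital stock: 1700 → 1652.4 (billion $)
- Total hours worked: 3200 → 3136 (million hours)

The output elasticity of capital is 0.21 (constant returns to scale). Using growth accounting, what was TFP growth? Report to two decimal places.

GDP growth = (3841.5 − 3900) / 3900 = -1.5%.
The capital stock growth = (1652.4 − 1700) / 1700 = -2.8%.
Total hours worked growth = (3136 − 3200) / 3200 = -2%.
Labor's share = 1 − 0.21 = 0.79.
The capital stock: 0.21 × (-2.8) = -0.588 pp.
Total hours worked: 0.79 × (-2) = -1.58 pp.
TFP growth = -1.5 + 2.168 = 0.668%.

TFP grew 0.67%.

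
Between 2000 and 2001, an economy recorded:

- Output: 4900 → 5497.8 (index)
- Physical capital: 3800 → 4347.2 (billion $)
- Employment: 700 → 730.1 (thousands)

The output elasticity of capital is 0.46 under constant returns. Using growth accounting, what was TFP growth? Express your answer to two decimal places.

Output growth = (5497.8 − 4900) / 4900 = 12.2%.
Physical capital growth = (4347.2 − 3800) / 3800 = 14.4%.
Employment growth = (730.1 − 700) / 700 = 4.3%.
Labor's share = 1 − 0.46 = 0.54.
Physical capital: 0.46 × 14.4 = 6.624 pp.
Employment: 0.54 × 4.3 = 2.322 pp.
TFP growth = 12.2 − 8.946 = 3.254%.

TFP grew 3.25%.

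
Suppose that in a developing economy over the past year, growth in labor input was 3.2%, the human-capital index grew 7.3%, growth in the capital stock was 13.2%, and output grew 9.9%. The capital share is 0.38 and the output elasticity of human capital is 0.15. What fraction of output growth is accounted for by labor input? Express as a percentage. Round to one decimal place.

15.2%

Labor's share = 1 − 0.38 − 0.15 = 0.47.
Labor input contributed 0.47 × 3.2 = 1.504 pp.
Share of growth = 1.504 / 9.9 × 100 = 15.192%.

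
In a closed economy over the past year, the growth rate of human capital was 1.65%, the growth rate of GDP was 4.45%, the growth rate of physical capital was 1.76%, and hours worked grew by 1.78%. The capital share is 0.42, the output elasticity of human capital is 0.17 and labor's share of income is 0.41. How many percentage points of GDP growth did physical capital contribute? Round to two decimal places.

0.74 pp

Contribution = share × growth = 0.42 × 1.76 = 0.7392 pp.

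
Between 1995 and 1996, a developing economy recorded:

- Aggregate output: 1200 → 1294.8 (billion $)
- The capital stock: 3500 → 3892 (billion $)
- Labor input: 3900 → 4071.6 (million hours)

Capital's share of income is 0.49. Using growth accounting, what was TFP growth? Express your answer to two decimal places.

0.17%

Aggregate output growth = (1294.8 − 1200) / 1200 = 7.9%.
The capital stock growth = (3892 − 3500) / 3500 = 11.2%.
Labor input growth = (4071.6 − 3900) / 3900 = 4.4%.
Labor's share = 1 − 0.49 = 0.51.
The capital stock: 0.49 × 11.2 = 5.488 pp.
Labor input: 0.51 × 4.4 = 2.244 pp.
TFP growth = 7.9 − 7.732 = 0.168%.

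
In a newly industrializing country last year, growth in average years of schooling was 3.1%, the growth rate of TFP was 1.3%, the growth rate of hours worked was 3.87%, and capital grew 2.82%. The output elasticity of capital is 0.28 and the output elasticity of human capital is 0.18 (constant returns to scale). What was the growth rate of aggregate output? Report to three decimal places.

Labor's share = 1 − 0.28 − 0.18 = 0.54.
Capital: 0.28 × 2.82 = 0.7896 pp.
Average years of schooling: 0.18 × 3.1 = 0.558 pp.
Hours worked: 0.54 × 3.87 = 2.0898 pp.
Output growth = 1.3 + 3.4374 = 4.7374%.

4.737%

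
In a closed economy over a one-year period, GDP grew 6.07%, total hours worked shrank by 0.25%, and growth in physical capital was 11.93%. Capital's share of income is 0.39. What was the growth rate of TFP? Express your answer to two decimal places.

Labor's share = 1 − 0.39 = 0.61.
Physical capital: 0.39 × 11.93 = 4.6527 pp.
Total hours worked: 0.61 × (-0.25) = -0.1525 pp.
TFP growth = 6.07 − 4.5002 = 1.5698%.

1.57%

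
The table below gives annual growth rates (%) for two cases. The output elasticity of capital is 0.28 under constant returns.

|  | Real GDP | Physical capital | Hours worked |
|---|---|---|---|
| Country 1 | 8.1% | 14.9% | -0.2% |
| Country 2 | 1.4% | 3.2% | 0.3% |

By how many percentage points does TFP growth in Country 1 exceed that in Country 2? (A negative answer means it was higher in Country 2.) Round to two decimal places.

3.78 percentage points

Labor's share = 1 − 0.28 = 0.72.
Country 1: TFP = 8.1 − 4.172 + 0.144 = 4.072%.
Country 2: TFP = 1.4 − 0.896 − 0.216 = 0.288%.
Difference = 4.072 − (0.288) = 3.784 pp.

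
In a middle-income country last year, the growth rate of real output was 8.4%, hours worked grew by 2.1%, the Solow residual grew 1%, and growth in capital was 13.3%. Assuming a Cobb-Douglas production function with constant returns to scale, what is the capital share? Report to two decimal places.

gY = gA + α·gK + (1−α)·gL, so gY − gA − gL = α(gK − gL).
8.4 − 1 − 2.1 = α × (13.3 − 2.1).
5.3 = 11.2 α, so α = 0.4732.

0.47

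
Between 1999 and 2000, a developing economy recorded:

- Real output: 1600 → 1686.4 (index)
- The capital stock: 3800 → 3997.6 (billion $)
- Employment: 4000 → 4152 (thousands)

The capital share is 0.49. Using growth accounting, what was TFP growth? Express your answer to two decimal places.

TFP growth was 0.91%.

Real output growth = (1686.4 − 1600) / 1600 = 5.4%.
The capital stock growth = (3997.6 − 3800) / 3800 = 5.2%.
Employment growth = (4152 − 4000) / 4000 = 3.8%.
Labor's share = 1 − 0.49 = 0.51.
The capital stock: 0.49 × 5.2 = 2.548 pp.
Employment: 0.51 × 3.8 = 1.938 pp.
TFP growth = 5.4 − 4.486 = 0.914%.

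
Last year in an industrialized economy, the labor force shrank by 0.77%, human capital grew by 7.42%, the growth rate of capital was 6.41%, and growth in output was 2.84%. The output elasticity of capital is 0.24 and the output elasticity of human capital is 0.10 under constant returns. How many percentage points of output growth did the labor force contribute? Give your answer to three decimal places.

-0.508 pp

Labor's share = 1 − 0.24 − 0.1 = 0.66.
Contribution = share × growth = 0.66 × (-0.77) = -0.5082 pp.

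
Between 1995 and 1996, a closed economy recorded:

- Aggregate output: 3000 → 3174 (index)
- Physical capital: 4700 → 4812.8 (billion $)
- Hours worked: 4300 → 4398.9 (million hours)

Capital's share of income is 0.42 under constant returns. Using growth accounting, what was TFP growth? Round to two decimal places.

TFP growth was 3.46%.

Aggregate output growth = (3174 − 3000) / 3000 = 5.8%.
Physical capital growth = (4812.8 − 4700) / 4700 = 2.4%.
Hours worked growth = (4398.9 − 4300) / 4300 = 2.3%.
Labor's share = 1 − 0.42 = 0.58.
Physical capital: 0.42 × 2.4 = 1.008 pp.
Hours worked: 0.58 × 2.3 = 1.334 pp.
TFP growth = 5.8 − 2.342 = 3.458%.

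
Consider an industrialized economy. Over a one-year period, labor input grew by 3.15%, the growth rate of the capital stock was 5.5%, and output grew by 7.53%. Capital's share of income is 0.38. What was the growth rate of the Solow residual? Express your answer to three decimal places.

Labor's share = 1 − 0.38 = 0.62.
The capital stock: 0.38 × 5.5 = 2.09 pp.
Labor input: 0.62 × 3.15 = 1.953 pp.
TFP growth = 7.53 − 4.043 = 3.487%.

3.487%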